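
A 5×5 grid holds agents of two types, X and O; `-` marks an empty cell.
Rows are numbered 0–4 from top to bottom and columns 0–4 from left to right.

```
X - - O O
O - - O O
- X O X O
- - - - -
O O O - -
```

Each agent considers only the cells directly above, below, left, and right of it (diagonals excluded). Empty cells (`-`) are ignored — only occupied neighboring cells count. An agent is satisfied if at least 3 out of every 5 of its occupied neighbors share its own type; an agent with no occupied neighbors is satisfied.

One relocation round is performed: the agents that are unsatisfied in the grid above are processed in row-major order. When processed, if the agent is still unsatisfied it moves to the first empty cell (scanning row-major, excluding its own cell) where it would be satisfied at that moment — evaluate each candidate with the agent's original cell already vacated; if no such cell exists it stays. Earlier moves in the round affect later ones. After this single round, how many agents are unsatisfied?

0

Initially unsatisfied (in order): (0,0), (1,0), (2,1), (2,2), (2,3), (2,4).
  (0,0) → (0,1).
  (1,0): now satisfied by earlier moves; stays.
  (2,1) → (3,3).
  (2,2) → (1,2).
  (2,3) → (2,1).
  (2,4): now satisfied by earlier moves; stays.
Resulting grid:
- X - O O
O - O O O
- X - - O
- - - X -
O O O - -
All satisfied now.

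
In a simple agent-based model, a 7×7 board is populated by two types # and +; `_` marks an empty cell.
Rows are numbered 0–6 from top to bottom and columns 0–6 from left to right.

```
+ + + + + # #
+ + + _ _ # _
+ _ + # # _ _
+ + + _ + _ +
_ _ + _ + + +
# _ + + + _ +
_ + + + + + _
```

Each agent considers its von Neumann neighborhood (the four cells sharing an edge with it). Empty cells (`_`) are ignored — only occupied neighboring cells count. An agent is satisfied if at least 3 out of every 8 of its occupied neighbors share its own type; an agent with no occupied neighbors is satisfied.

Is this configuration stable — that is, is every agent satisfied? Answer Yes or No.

Row 0: (0,0)+ 2/2 satisfied · (0,1)+ 3/3 satisfied · (0,2)+ 3/3 satisfied · (0,3)+ 2/2 satisfied · (0,4)+ 1/2 satisfied · (0,5)# 2/3 satisfied · (0,6)# 1/1 satisfied
Row 1: (1,0)+ 3/3 satisfied · (1,1)+ 3/3 satisfied · (1,2)+ 3/3 satisfied · (1,5)# 1/1 satisfied
Row 2: (2,0)+ 2/2 satisfied · (2,2)+ 2/3 satisfied · (2,3)# 1/2 satisfied · (2,4)# 1/2 satisfied
Row 3: (3,0)+ 2/2 satisfied · (3,1)+ 2/2 satisfied · (3,2)+ 3/3 satisfied · (3,4)+ 1/2 satisfied · (3,6)+ 1/1 satisfied
Row 4: (4,2)+ 2/2 satisfied · (4,4)+ 3/3 satisfied · (4,5)+ 2/2 satisfied · (4,6)+ 3/3 satisfied
Row 5: (5,0)# 0/0 satisfied · (5,2)+ 3/3 satisfied · (5,3)+ 3/3 satisfied · (5,4)+ 3/3 satisfied · (5,6)+ 1/1 satisfied
Row 6: (6,1)+ 1/1 satisfied · (6,2)+ 3/3 satisfied · (6,3)+ 3/3 satisfied · (6,4)+ 3/3 satisfied · (6,5)+ 1/1 satisfied
All meet the threshold, so the configuration is stable.

Yes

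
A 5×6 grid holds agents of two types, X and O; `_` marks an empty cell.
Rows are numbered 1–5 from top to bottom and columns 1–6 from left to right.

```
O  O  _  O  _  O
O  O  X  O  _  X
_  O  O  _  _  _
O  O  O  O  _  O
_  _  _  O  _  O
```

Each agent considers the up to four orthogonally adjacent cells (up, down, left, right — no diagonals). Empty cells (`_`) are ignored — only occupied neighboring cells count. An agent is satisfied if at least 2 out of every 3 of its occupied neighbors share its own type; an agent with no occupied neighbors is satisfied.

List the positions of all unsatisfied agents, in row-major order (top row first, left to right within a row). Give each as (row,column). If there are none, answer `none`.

Row 1: (1,1)O 2/2 satisfied · (1,2)O 2/2 satisfied · (1,4)O 1/1 satisfied · (1,6)O 0/1 not
Row 2: (2,1)O 2/2 satisfied · (2,2)O 3/4 satisfied · (2,3)X 0/3 not · (2,4)O 1/2 not · (2,6)X 0/1 not
Row 3: (3,2)O 3/3 satisfied · (3,3)O 2/3 satisfied
Row 4: (4,1)O 1/1 satisfied · (4,2)O 3/3 satisfied · (4,3)O 3/3 satisfied · (4,4)O 2/2 satisfied · (4,6)O 1/1 satisfied
Row 5: (5,4)O 1/1 satisfied · (5,6)O 1/1 satisfied

(1,6), (2,3), (2,4), (2,6)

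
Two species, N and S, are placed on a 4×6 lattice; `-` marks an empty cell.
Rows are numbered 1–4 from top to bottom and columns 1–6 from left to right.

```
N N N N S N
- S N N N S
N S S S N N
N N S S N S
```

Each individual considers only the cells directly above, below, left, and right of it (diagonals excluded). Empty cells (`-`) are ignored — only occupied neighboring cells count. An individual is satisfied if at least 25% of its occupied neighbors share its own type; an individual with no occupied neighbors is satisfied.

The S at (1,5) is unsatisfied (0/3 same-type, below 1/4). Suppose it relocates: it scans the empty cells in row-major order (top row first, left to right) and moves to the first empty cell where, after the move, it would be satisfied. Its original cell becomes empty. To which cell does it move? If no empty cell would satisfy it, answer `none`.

Vacating (1,5). Empty cells in order:
  (2,1): 1/3 same-type → satisfied — stop here.

(2,1)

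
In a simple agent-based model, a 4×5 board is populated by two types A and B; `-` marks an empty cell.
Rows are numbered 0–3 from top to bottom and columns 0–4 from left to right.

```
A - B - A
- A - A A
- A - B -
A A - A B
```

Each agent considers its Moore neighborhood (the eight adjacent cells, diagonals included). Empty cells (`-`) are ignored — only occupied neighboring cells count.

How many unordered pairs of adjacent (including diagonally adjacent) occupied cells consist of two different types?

6

Scan each occupied cell's neighbors to the right and below (and the two forward diagonals) so each pair is counted once.
From row 0: 2 unlike of 5 pairs (running 2/5).
From row 1: 2 unlike of 4 pairs (running 4/9).
From row 2: 1 unlike of 4 pairs (running 5/13).
From row 3: 1 unlike of 2 pairs (running 6/15).
Total adjacent occupied pairs: 15; unlike-type pairs: 6.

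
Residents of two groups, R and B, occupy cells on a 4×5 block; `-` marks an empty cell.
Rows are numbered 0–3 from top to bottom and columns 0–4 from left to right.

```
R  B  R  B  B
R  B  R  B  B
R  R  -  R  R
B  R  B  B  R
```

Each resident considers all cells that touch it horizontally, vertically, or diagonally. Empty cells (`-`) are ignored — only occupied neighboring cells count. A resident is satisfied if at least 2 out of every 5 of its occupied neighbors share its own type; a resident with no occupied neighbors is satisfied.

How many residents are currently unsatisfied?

(0,0)R 1/3 not
(0,1)B 1/5 not
(0,2)R 1/5 not
(0,3)B 3/5 satisfied
(0,4)B 3/3 satisfied
(1,0)R 3/5 satisfied
(1,1)B 1/7 not
(1,2)R 3/7 satisfied
(1,3)B 3/7 satisfied
(1,4)B 3/5 satisfied
(2,0)R 3/5 satisfied
(2,1)R 4/7 satisfied
(2,3)R 3/7 satisfied
(2,4)R 2/5 satisfied
(3,0)B 0/3 not
(3,1)R 2/4 satisfied
(3,2)B 1/4 not
(3,3)B 1/4 not
(3,4)R 2/3 satisfied
Unsatisfied: (0,0), (0,1), (0,2), (1,1), (3,0), (3,2), (3,3) — 7 in total.

7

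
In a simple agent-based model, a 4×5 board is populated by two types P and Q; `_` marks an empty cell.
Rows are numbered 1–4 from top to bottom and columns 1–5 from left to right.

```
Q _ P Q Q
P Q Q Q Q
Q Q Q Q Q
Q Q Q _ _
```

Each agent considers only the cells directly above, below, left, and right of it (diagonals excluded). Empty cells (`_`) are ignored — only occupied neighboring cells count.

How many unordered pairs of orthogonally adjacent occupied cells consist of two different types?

Scan each occupied cell's neighbors to the right and below so each pair is counted once.
From row 1: 3 unlike of 6 pairs (running 3/6).
From row 2: 2 unlike of 9 pairs (running 5/15).
From row 3: 0 unlike of 7 pairs (running 5/22).
From row 4: 0 unlike of 2 pairs (running 5/24).
Total adjacent occupied pairs: 24; unlike-type pairs: 5.

5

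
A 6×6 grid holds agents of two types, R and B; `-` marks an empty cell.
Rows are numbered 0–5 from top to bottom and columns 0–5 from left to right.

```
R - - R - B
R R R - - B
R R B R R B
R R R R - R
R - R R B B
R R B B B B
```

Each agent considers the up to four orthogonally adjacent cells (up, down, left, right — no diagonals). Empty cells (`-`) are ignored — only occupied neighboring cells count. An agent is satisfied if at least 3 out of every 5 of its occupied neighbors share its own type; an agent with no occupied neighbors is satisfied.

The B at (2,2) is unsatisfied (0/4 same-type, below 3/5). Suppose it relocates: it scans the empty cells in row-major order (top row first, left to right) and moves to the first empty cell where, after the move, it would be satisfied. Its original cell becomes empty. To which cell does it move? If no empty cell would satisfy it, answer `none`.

none

Vacating (2,2). Empty cells in order:
  (0,1): 0/2 same-type → still unsatisfied.
  (0,2): 0/2 same-type → still unsatisfied.
  (0,4): 1/2 same-type → still unsatisfied.
  (1,3): 0/3 same-type → still unsatisfied.
  (1,4): 1/2 same-type → still unsatisfied.
  (3,4): 1/4 same-type → still unsatisfied.
  (4,1): 0/4 same-type → still unsatisfied.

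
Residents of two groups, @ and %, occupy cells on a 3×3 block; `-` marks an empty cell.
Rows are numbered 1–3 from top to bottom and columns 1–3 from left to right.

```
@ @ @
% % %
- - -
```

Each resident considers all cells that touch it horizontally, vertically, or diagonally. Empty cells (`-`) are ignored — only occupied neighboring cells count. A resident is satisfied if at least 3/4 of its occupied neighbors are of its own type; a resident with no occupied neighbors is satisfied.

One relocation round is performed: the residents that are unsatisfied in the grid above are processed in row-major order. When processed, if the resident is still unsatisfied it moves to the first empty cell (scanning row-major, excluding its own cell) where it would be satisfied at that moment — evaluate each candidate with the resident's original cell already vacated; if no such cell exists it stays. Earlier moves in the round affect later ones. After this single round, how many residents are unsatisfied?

0

Initially unsatisfied (in order): (1,1), (1,2), (1,3), (2,1), (2,2), (2,3).
  (1,1): no empty cell satisfies it; stays.
  (1,2): no empty cell satisfies it; stays.
  (1,3): no empty cell satisfies it; stays.
  (2,1) → (3,1).
  (2,2) → (3,2).
  (2,3) → (3,3).
Resulting grid:
@ @ @
- - -
% % %
All satisfied now.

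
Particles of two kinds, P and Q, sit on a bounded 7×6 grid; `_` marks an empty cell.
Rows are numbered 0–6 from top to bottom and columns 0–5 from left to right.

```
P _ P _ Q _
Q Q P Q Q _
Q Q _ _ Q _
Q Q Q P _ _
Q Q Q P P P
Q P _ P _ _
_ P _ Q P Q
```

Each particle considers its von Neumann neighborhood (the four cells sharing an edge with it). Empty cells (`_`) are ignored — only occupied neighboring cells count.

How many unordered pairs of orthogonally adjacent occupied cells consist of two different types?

Scan each occupied cell's neighbors to the right and below so each pair is counted once.
From row 0: 1 unlike of 3 pairs (running 1/3).
From row 1: 2 unlike of 7 pairs (running 3/10).
From row 2: 0 unlike of 3 pairs (running 3/13).
From row 3: 1 unlike of 7 pairs (running 4/20).
From row 4: 2 unlike of 8 pairs (running 6/28).
From row 5: 2 unlike of 3 pairs (running 8/31).
From row 6: 2 unlike of 2 pairs (running 10/33).
Total adjacent occupied pairs: 33; unlike-type pairs: 10.

10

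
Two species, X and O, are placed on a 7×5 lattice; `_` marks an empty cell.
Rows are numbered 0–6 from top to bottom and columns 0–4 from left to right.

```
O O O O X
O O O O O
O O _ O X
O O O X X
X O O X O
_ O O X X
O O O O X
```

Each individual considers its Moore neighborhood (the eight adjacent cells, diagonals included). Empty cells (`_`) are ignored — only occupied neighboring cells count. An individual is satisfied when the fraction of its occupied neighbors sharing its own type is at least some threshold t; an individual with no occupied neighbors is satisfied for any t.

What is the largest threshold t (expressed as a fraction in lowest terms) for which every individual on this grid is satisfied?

0/1

Row 0: (0,0)O 3/3 · (0,1)O 5/5 · (0,2)O 5/5 · (0,3)O 4/5 · (0,4)X 0/3
Row 1: (1,0)O 5/5 · (1,1)O 7/7 · (1,2)O 7/7 · (1,3)O 5/7 · (1,4)O 3/5
Row 2: (2,0)O 5/5 · (2,1)O 7/7 · (2,3)O 4/7 · (2,4)X 2/5
Row 3: (3,0)O 4/5 · (3,1)O 6/7 · (3,2)O 5/7 · (3,3)X 3/7 · (3,4)X 3/5
Row 4: (4,0)X 0/4 · (4,1)O 6/7 · (4,2)O 5/8 · (4,3)X 4/8 · (4,4)O 0/5
Row 5: (5,1)O 6/7 · (5,2)O 6/8 · (5,3)X 3/8 · (5,4)X 3/5
Row 6: (6,0)O 2/2 · (6,1)O 4/4 · (6,2)O 4/5 · (6,3)O 2/5 · (6,4)X 2/3
The smallest same-type fraction is 0/3 at (0,4), which reduces to 0/1. Any threshold above that leaves this individual unsatisfied.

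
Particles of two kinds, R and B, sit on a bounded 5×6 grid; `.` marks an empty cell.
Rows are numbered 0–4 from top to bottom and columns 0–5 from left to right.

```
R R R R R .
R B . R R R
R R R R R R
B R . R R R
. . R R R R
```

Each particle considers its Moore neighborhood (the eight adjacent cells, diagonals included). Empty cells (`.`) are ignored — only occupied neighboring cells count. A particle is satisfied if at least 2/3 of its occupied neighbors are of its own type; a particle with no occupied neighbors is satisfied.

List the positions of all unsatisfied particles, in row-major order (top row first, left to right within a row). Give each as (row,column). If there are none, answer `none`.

(0,0)R 2/3 ✓
(0,1)R 3/4 ✓
(0,2)R 3/4 ✓
(0,3)R 4/4 ✓
(0,4)R 4/4 ✓
(1,0)R 4/5 ✓
(1,1)B 0/7 ✗
(1,3)R 7/7 ✓
(1,4)R 7/7 ✓
(1,5)R 4/4 ✓
(2,0)R 3/5 ✗
(2,1)R 4/6 ✓
(2,2)R 5/6 ✓
(2,3)R 6/6 ✓
(2,4)R 8/8 ✓
(2,5)R 5/5 ✓
(3,0)B 0/3 ✗
(3,1)R 4/5 ✓
(3,3)R 7/7 ✓
(3,4)R 8/8 ✓
(3,5)R 5/5 ✓
(4,2)R 3/3 ✓
(4,3)R 4/4 ✓
(4,4)R 5/5 ✓
(4,5)R 3/3 ✓

(1,1), (2,0), (3,0)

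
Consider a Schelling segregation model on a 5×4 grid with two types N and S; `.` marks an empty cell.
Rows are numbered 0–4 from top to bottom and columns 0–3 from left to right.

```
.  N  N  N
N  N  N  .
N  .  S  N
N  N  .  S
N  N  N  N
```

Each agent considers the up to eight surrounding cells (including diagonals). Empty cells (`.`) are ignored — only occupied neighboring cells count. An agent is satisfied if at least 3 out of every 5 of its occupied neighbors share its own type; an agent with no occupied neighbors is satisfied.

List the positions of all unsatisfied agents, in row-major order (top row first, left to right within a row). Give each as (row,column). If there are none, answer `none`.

(0,1)N 4/4 ok
(0,2)N 4/4 ok
(0,3)N 2/2 ok
(1,0)N 3/3 ok
(1,1)N 5/6 ok
(1,2)N 5/6 ok
(2,0)N 4/4 ok
(2,2)S 1/5 unhappy
(2,3)N 1/3 unhappy
(3,0)N 4/4 ok
(3,1)N 5/6 ok
(3,3)S 1/4 unhappy
(4,0)N 3/3 ok
(4,1)N 4/4 ok
(4,2)N 3/4 ok
(4,3)N 1/2 unhappy

(2,2), (2,3), (3,3), (4,3)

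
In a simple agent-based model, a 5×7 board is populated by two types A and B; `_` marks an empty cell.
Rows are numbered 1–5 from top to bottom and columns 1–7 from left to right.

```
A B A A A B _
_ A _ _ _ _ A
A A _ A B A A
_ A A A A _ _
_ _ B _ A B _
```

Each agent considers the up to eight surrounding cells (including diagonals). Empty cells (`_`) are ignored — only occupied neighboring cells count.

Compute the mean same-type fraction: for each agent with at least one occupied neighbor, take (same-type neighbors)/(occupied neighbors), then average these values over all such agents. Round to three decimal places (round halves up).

0.580

Row 1: (1,1)A 1/2 · (1,2)B 0/3 · (1,3)A 2/3 · (1,4)A 2/2 · (1,5)A 1/2 · (1,6)B 0/2
Row 2: (2,2)A 4/5 · (2,7)A 2/3
Row 3: (3,1)A 3/3 · (3,2)A 4/4 · (3,4)A 3/4 · (3,5)B 0/4 · (3,6)A 3/4 · (3,7)A 2/2
Row 4: (4,2)A 3/4 · (4,3)A 4/5 · (4,4)A 4/6 · (4,5)A 4/6
Row 5: (5,3)B 0/3 · (5,5)A 2/3 · (5,6)B 0/2
Sum over 21 agents: 1/2 + 0/3 + 2/3 + 2/2 + 1/2 + 0/2 + 4/5 + 2/3 + 3/3 + 4/4 + 3/4 + 0/4 + 3/4 + 2/2 + 3/4 + 4/5 + 4/6 + 4/6 + 0/3 + 2/3 + 0/2 = 731/60; mean = 731/60 ÷ 21 = 731/1260 = 0.580158… → 0.580.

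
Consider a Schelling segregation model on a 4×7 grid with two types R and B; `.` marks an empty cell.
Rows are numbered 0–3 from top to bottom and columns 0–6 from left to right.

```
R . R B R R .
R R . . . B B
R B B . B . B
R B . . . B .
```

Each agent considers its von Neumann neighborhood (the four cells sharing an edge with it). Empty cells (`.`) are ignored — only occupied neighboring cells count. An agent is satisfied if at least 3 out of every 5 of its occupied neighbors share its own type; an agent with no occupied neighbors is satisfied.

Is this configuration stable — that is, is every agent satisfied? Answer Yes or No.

(0,0)R 1/1 ✓
(0,2)R 0/1 ✗
(0,3)B 0/2 ✗
(0,4)R 1/2 ✗
(0,5)R 1/2 ✗
(1,0)R 3/3 ✓
(1,1)R 1/2 ✗
(1,5)B 1/2 ✗
(1,6)B 2/2 ✓
(2,0)R 2/3 ✓
(2,1)B 2/4 ✗
(2,2)B 1/1 ✓
(2,4)B 0/0 ✓
(2,6)B 1/1 ✓
(3,0)R 1/2 ✗
(3,1)B 1/2 ✗
(3,5)B 0/0 ✓
For instance (0,2) has only 0/1 same-type neighbors, below 3/5.

No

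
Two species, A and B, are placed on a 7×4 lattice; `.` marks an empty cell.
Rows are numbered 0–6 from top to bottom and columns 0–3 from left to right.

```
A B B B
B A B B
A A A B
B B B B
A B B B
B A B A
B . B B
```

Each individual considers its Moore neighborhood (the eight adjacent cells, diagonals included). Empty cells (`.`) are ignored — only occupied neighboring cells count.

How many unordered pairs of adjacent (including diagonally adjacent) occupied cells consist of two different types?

Scan each occupied cell's neighbors to the right and below (and the two forward diagonals) so each pair is counted once.
Row 0: A(0,0)–B(0,1)≠ A(0,0)–B(1,0)≠ A(0,0)–A(1,1)= B(0,1)–B(0,2)= B(0,1)–A(1,1)≠ B(0,1)–B(1,2)= B(0,1)–B(1,0)= B(0,2)–B(0,3)= B(0,2)–B(1,2)= B(0,2)–B(1,3)= B(0,2)–A(1,1)≠ B(0,3)–B(1,3)= B(0,3)–B(1,2)=  → 4/13 unlike.
Row 1: B(1,0)–A(1,1)≠ B(1,0)–A(2,0)≠ B(1,0)–A(2,1)≠ A(1,1)–B(1,2)≠ A(1,1)–A(2,1)= A(1,1)–A(2,2)= A(1,1)–A(2,0)= B(1,2)–B(1,3)= B(1,2)–A(2,2)≠ B(1,2)–B(2,3)= B(1,2)–A(2,1)≠ B(1,3)–B(2,3)= B(1,3)–A(2,2)≠  → 7/13 unlike.
Row 2: A(2,0)–A(2,1)= A(2,0)–B(3,0)≠ A(2,0)–B(3,1)≠ A(2,1)–A(2,2)= A(2,1)–B(3,1)≠ A(2,1)–B(3,2)≠ A(2,1)–B(3,0)≠ A(2,2)–B(2,3)≠ A(2,2)–B(3,2)≠ A(2,2)–B(3,3)≠ A(2,2)–B(3,1)≠ B(2,3)–B(3,3)= B(2,3)–B(3,2)=  → 9/13 unlike.
Row 3: B(3,0)–B(3,1)= B(3,0)–A(4,0)≠ B(3,0)–B(4,1)= B(3,1)–B(3,2)= B(3,1)–B(4,1)= B(3,1)–B(4,2)= B(3,1)–A(4,0)≠ B(3,2)–B(3,3)= B(3,2)–B(4,2)= B(3,2)–B(4,3)= B(3,2)–B(4,1)= B(3,3)–B(4,3)= B(3,3)–B(4,2)=  → 2/13 unlike.
Row 4: A(4,0)–B(4,1)≠ A(4,0)–B(5,0)≠ A(4,0)–A(5,1)= B(4,1)–B(4,2)= B(4,1)–A(5,1)≠ B(4,1)–B(5,2)= B(4,1)–B(5,0)= B(4,2)–B(4,3)= B(4,2)–B(5,2)= B(4,2)–A(5,3)≠ B(4,2)–A(5,1)≠ B(4,3)–A(5,3)≠ B(4,3)–B(5,2)=  → 6/13 unlike.
Row 5: B(5,0)–A(5,1)≠ B(5,0)–B(6,0)= A(5,1)–B(5,2)≠ A(5,1)–B(6,2)≠ A(5,1)–B(6,0)≠ B(5,2)–A(5,3)≠ B(5,2)–B(6,2)= B(5,2)–B(6,3)= A(5,3)–B(6,3)≠ A(5,3)–B(6,2)≠  → 7/10 unlike.
Row 6: B(6,2)–B(6,3)=  → 0/1 unlike.
Total adjacent occupied pairs: 76; unlike-type pairs: 35.

35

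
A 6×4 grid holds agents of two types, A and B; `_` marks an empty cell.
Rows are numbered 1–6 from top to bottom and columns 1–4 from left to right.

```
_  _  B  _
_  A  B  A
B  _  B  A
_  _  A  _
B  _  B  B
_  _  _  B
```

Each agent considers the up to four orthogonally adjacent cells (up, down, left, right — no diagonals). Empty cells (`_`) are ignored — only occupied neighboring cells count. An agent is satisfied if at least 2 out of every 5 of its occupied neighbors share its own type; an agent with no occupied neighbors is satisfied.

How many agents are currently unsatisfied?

3

Row 1: (1,3)B 1/1 satisfied
Row 2: (2,2)A 0/1 not · (2,3)B 2/4 satisfied · (2,4)A 1/2 satisfied
Row 3: (3,1)B 0/0 satisfied · (3,3)B 1/3 not · (3,4)A 1/2 satisfied
Row 4: (4,3)A 0/2 not
Row 5: (5,1)B 0/0 satisfied · (5,3)B 1/2 satisfied · (5,4)B 2/2 satisfied
Row 6: (6,4)B 1/1 satisfied
Unsatisfied: (2,2), (3,3), (4,3) — 3 in total.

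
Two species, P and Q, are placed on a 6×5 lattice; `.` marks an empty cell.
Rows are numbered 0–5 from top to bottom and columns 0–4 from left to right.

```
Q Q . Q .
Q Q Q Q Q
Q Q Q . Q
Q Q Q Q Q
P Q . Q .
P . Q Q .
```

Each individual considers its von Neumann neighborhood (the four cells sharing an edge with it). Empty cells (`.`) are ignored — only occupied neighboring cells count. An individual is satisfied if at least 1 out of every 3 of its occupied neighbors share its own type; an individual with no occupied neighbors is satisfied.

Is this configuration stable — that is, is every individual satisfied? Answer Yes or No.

(0,0)Q 2/2 satisfied
(0,1)Q 2/2 satisfied
(0,3)Q 1/1 satisfied
(1,0)Q 3/3 satisfied
(1,1)Q 4/4 satisfied
(1,2)Q 3/3 satisfied
(1,3)Q 3/3 satisfied
(1,4)Q 2/2 satisfied
(2,0)Q 3/3 satisfied
(2,1)Q 4/4 satisfied
(2,2)Q 3/3 satisfied
(2,4)Q 2/2 satisfied
(3,0)Q 2/3 satisfied
(3,1)Q 4/4 satisfied
(3,2)Q 3/3 satisfied
(3,3)Q 3/3 satisfied
(3,4)Q 2/2 satisfied
(4,0)P 1/3 satisfied
(4,1)Q 1/2 satisfied
(4,3)Q 2/2 satisfied
(5,0)P 1/1 satisfied
(5,2)Q 1/1 satisfied
(5,3)Q 2/2 satisfied
All meet the threshold, so the configuration is stable.

Yes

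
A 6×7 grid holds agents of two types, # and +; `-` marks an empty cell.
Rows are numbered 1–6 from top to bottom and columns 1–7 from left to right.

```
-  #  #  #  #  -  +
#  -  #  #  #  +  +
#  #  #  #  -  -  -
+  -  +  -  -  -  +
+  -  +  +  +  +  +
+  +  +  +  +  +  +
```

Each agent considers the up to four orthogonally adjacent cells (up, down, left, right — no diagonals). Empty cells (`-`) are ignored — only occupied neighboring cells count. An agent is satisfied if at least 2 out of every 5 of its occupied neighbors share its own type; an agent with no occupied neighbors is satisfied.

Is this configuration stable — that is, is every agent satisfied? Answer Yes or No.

Yes

Row 1: (1,2)# 1/1 ✓ · (1,3)# 3/3 ✓ · (1,4)# 3/3 ✓ · (1,5)# 2/2 ✓ · (1,7)+ 1/1 ✓
Row 2: (2,1)# 1/1 ✓ · (2,3)# 3/3 ✓ · (2,4)# 4/4 ✓ · (2,5)# 2/3 ✓ · (2,6)+ 1/2 ✓ · (2,7)+ 2/2 ✓
Row 3: (3,1)# 2/3 ✓ · (3,2)# 2/2 ✓ · (3,3)# 3/4 ✓ · (3,4)# 2/2 ✓
Row 4: (4,1)+ 1/2 ✓ · (4,3)+ 1/2 ✓ · (4,7)+ 1/1 ✓
Row 5: (5,1)+ 2/2 ✓ · (5,3)+ 3/3 ✓ · (5,4)+ 3/3 ✓ · (5,5)+ 3/3 ✓ · (5,6)+ 3/3 ✓ · (5,7)+ 3/3 ✓
Row 6: (6,1)+ 2/2 ✓ · (6,2)+ 2/2 ✓ · (6,3)+ 3/3 ✓ · (6,4)+ 3/3 ✓ · (6,5)+ 3/3 ✓ · (6,6)+ 3/3 ✓ · (6,7)+ 2/2 ✓
All meet the threshold, so the configuration is stable.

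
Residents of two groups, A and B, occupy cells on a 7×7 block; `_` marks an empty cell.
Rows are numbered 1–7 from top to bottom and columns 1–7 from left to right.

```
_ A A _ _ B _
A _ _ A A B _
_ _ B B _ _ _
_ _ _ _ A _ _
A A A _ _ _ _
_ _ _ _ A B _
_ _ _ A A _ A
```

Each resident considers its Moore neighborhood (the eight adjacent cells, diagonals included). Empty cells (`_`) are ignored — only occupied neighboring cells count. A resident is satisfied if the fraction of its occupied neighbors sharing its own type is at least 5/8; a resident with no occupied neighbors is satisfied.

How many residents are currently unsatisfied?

9

(1,2)A 2/2 ✓
(1,3)A 2/2 ✓
(1,6)B 1/2 ✗
(2,1)A 1/1 ✓
(2,4)A 2/4 ✗
(2,5)A 1/4 ✗
(2,6)B 1/2 ✗
(3,3)B 1/2 ✗
(3,4)B 1/4 ✗
(4,5)A 0/1 ✗
(5,1)A 1/1 ✓
(5,2)A 2/2 ✓
(5,3)A 1/1 ✓
(6,5)A 2/3 ✓
(6,6)B 0/3 ✗
(7,4)A 2/2 ✓
(7,5)A 2/3 ✓
(7,7)A 0/1 ✗
Unsatisfied: (1,6), (2,4), (2,5), (2,6), (3,3), (3,4), (4,5), (6,6), (7,7) — 9 in total.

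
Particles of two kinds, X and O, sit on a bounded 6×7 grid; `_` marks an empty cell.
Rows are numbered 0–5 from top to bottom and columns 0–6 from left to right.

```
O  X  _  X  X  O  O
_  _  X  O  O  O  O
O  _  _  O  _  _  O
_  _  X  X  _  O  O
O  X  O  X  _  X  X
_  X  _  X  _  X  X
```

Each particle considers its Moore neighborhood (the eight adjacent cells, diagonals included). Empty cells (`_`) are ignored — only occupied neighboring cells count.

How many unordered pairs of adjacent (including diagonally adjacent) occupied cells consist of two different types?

23

Scan each occupied cell's neighbors to the right and below (and the two forward diagonals) so each pair is counted once.
From row 0: 7 unlike of 16 pairs (running 7/16).
From row 1: 2 unlike of 9 pairs (running 9/25).
From row 2: 2 unlike of 4 pairs (running 11/29).
From row 3: 6 unlike of 11 pairs (running 17/40).
From row 4: 6 unlike of 13 pairs (running 23/53).
From row 5: 0 unlike of 1 pairs (running 23/54).
Total adjacent occupied pairs: 54; unlike-type pairs: 23.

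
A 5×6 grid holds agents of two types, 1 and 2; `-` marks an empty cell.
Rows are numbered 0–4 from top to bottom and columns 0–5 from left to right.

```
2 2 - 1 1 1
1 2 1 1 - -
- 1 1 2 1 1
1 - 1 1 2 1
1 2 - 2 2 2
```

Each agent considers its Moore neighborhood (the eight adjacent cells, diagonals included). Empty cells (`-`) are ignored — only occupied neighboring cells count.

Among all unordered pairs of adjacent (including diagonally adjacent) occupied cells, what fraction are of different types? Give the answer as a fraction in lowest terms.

25/56

Scan each occupied cell's neighbors to the right and below (and the two forward diagonals) so each pair is counted once.
Row 0: 2(0,0)–2(0,1)= 2(0,0)–1(1,0)≠ 2(0,0)–2(1,1)= 2(0,1)–2(1,1)= 2(0,1)–1(1,2)≠ 2(0,1)–1(1,0)≠ 1(0,3)–1(0,4)= 1(0,3)–1(1,3)= 1(0,3)–1(1,2)= 1(0,4)–1(0,5)= 1(0,4)–1(1,3)=  → 3/11 unlike.
Row 1: 1(1,0)–2(1,1)≠ 1(1,0)–1(2,1)= 2(1,1)–1(1,2)≠ 2(1,1)–1(2,1)≠ 2(1,1)–1(2,2)≠ 1(1,2)–1(1,3)= 1(1,2)–1(2,2)= 1(1,2)–2(2,3)≠ 1(1,2)–1(2,1)= 1(1,3)–2(2,3)≠ 1(1,3)–1(2,4)= 1(1,3)–1(2,2)=  → 6/12 unlike.
Row 2: 1(2,1)–1(2,2)= 1(2,1)–1(3,2)= 1(2,1)–1(3,0)= 1(2,2)–2(2,3)≠ 1(2,2)–1(3,2)= 1(2,2)–1(3,3)= 2(2,3)–1(2,4)≠ 2(2,3)–1(3,3)≠ 2(2,3)–2(3,4)= 2(2,3)–1(3,2)≠ 1(2,4)–1(2,5)= 1(2,4)–2(3,4)≠ 1(2,4)–1(3,5)= 1(2,4)–1(3,3)= 1(2,5)–1(3,5)= 1(2,5)–2(3,4)≠  → 6/16 unlike.
Row 3: 1(3,0)–1(4,0)= 1(3,0)–2(4,1)≠ 1(3,2)–1(3,3)= 1(3,2)–2(4,3)≠ 1(3,2)–2(4,1)≠ 1(3,3)–2(3,4)≠ 1(3,3)–2(4,3)≠ 1(3,3)–2(4,4)≠ 2(3,4)–1(3,5)≠ 2(3,4)–2(4,4)= 2(3,4)–2(4,5)= 2(3,4)–2(4,3)= 1(3,5)–2(4,5)≠ 1(3,5)–2(4,4)≠  → 9/14 unlike.
Row 4: 1(4,0)–2(4,1)≠ 2(4,3)–2(4,4)= 2(4,4)–2(4,5)=  → 1/3 unlike.
Total adjacent occupied pairs: 56; unlike-type pairs: 25.
25/56 is already in lowest terms.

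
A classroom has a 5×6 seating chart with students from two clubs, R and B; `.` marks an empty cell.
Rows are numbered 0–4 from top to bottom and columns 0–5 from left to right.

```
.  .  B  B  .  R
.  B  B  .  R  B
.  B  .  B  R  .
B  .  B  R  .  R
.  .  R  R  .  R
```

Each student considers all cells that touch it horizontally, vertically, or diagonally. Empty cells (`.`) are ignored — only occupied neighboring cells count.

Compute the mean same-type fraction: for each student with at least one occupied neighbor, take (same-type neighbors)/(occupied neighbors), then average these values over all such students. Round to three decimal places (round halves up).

Row 0: (0,2)B 3/3 · (0,3)B 2/3 · (0,5)R 1/2
Row 1: (1,1)B 3/3 · (1,2)B 5/5 · (1,4)R 2/5 · (1,5)B 0/3
Row 2: (2,1)B 4/4 · (2,3)B 2/5 · (2,4)R 3/5
Row 3: (3,0)B 1/1 · (3,2)B 2/5 · (3,3)R 3/5 · (3,5)R 2/2
Row 4: (4,2)R 2/3 · (4,3)R 2/3 · (4,5)R 1/1
Sum over 17 students: 3/3 + 2/3 + 1/2 + 3/3 + 5/5 + 2/5 + 0/3 + 4/4 + 2/5 + 3/5 + 1/1 + 2/5 + 3/5 + 2/2 + 2/3 + 2/3 + 1/1 = 119/10; mean = 119/10 ÷ 17 = 7/10 = 0.7 → 0.700.

0.700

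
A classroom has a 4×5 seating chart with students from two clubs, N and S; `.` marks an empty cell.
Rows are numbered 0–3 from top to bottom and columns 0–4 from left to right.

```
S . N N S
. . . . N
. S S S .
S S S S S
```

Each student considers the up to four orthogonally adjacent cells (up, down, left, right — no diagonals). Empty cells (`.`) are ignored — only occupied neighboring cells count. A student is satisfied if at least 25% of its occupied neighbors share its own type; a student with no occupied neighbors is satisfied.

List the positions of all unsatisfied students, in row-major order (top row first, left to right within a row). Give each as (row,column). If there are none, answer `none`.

Row 0: (0,0)S 0/0 ok · (0,2)N 1/1 ok · (0,3)N 1/2 ok · (0,4)S 0/2 unhappy
Row 1: (1,4)N 0/1 unhappy
Row 2: (2,1)S 2/2 ok · (2,2)S 3/3 ok · (2,3)S 2/2 ok
Row 3: (3,0)S 1/1 ok · (3,1)S 3/3 ok · (3,2)S 3/3 ok · (3,3)S 3/3 ok · (3,4)S 1/1 ok

(0,4), (1,4)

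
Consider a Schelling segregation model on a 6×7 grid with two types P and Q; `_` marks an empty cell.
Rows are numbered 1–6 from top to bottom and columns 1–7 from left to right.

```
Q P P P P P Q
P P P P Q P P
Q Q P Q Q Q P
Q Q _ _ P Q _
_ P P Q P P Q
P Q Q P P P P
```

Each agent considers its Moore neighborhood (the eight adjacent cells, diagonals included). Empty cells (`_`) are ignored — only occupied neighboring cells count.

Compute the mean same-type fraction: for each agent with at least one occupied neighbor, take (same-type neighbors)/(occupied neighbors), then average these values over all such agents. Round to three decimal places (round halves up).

Row 1: (1,1)Q 0/3 · (1,2)P 4/5 · (1,3)P 5/5 · (1,4)P 4/5 · (1,5)P 4/5 · (1,6)P 3/5 · (1,7)Q 0/3
Row 2: (2,1)P 2/5 · (2,2)P 5/8 · (2,3)P 6/8 · (2,4)P 5/8 · (2,5)Q 3/8 · (2,6)P 4/8 · (2,7)P 3/5
Row 3: (3,1)Q 3/5 · (3,2)Q 3/7 · (3,3)P 3/6 · (3,4)Q 2/6 · (3,5)Q 4/7 · (3,6)Q 3/7 · (3,7)P 2/4
Row 4: (4,1)Q 3/4 · (4,2)Q 3/6 · (4,5)P 2/7 · (4,6)Q 3/7
Row 5: (5,2)P 2/6 · (5,3)P 2/6 · (5,4)Q 1/6 · (5,5)P 5/7 · (5,6)P 5/7 · (5,7)Q 1/4
Row 6: (6,1)P 1/2 · (6,2)Q 1/4 · (6,3)Q 2/5 · (6,4)P 3/5 · (6,5)P 4/5 · (6,6)P 4/5 · (6,7)P 2/3
Sum over 38 agents: 0/3 + 4/5 + 5/5 + 4/5 + 4/5 + 3/5 + 0/3 + 2/5 + 5/8 + 6/8 + 5/8 + 3/8 + 4/8 + 3/5 + 3/5 + 3/7 + 3/6 + 2/6 + 4/7 + 3/7 + 2/4 + 3/4 + 3/6 + 2/7 + 3/7 + 2/6 + 2/6 + 1/6 + 5/7 + 5/7 + 1/4 + 1/2 + 1/4 + 2/5 + 3/5 + 4/5 + 4/5 + 2/3 = 16573/840; mean = 16573/840 ÷ 38 = 16573/31920 = 0.519204… → 0.519.

0.519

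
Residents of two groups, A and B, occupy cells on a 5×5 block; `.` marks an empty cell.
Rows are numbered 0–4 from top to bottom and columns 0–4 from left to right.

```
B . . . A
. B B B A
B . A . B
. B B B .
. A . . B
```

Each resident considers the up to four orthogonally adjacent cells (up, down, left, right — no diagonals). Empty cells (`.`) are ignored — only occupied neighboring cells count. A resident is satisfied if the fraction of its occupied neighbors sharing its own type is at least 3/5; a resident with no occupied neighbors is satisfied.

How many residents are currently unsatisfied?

6

Row 0: (0,0)B 0/0 ✓ · (0,4)A 1/1 ✓
Row 1: (1,1)B 1/1 ✓ · (1,2)B 2/3 ✓ · (1,3)B 1/2 ✗ · (1,4)A 1/3 ✗
Row 2: (2,0)B 0/0 ✓ · (2,2)A 0/2 ✗ · (2,4)B 0/1 ✗
Row 3: (3,1)B 1/2 ✗ · (3,2)B 2/3 ✓ · (3,3)B 1/1 ✓
Row 4: (4,1)A 0/1 ✗ · (4,4)B 0/0 ✓
Unsatisfied: (1,3), (1,4), (2,2), (2,4), (3,1), (4,1) — 6 in total.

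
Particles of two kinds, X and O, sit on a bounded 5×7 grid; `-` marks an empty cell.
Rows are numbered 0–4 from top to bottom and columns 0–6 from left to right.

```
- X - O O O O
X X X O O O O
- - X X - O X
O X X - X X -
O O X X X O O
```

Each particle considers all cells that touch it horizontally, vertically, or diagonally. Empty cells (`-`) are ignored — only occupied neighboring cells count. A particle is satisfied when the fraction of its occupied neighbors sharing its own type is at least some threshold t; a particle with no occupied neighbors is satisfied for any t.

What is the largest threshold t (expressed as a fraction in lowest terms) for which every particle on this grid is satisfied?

(0,1)X 3/3
(0,3)O 3/4
(0,4)O 5/5
(0,5)O 5/5
(0,6)O 3/3
(1,0)X 2/2
(1,1)X 4/4
(1,2)X 4/6
(1,3)O 3/6
(1,4)O 6/7
(1,5)O 6/7
(1,6)O 4/5
(2,2)X 5/6
(2,3)X 4/6
(2,5)O 3/6
(2,6)X 1/4
(3,0)O 2/3
(3,1)X 3/6
(3,2)X 5/6
(3,4)X 4/6
(3,5)X 3/6
(4,0)O 2/3
(4,1)O 2/5
(4,2)X 3/4
(4,3)X 4/4
(4,4)X 3/4
(4,5)O 1/4
(4,6)O 1/2
The smallest same-type fraction is 1/4 at (2,6), which reduces to 1/4. Any threshold above that leaves this particle unsatisfied.

1/4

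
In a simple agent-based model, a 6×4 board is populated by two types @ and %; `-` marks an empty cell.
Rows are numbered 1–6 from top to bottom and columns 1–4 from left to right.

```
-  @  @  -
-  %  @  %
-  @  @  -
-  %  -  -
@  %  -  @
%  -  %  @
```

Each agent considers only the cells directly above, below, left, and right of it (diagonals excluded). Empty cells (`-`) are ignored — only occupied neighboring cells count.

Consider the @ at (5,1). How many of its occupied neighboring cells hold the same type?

0

Occupied neighbors of (5,1): (6,1)=%, (5,2)=%.
Same type (@): 0 of 2.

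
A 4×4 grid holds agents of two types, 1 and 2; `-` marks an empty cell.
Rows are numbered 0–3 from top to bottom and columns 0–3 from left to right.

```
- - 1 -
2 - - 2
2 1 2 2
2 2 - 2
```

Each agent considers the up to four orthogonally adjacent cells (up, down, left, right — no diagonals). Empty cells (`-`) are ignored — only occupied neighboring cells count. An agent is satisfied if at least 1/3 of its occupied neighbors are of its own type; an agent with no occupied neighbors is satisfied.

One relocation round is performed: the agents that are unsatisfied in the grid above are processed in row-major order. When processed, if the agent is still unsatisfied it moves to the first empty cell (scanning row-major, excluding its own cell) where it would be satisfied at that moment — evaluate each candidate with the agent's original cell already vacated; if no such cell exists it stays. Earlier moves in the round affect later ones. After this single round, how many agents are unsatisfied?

0

Initially unsatisfied (in order): (2,1).
  (2,1) → (0,1).
Resulting grid:
- 1 1 -
2 - - 2
2 - 2 2
2 2 - 2
All satisfied now.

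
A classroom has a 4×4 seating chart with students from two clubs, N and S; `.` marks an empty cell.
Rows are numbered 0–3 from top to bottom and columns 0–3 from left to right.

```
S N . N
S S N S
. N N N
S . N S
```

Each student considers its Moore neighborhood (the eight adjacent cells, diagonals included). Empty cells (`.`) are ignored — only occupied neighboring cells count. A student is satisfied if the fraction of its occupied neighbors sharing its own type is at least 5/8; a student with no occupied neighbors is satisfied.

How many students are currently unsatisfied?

10

(0,0)S 2/3 satisfied
(0,1)N 1/4 not
(0,3)N 1/2 not
(1,0)S 2/4 not
(1,1)S 2/6 not
(1,2)N 5/7 satisfied
(1,3)S 0/4 not
(2,1)N 3/6 not
(2,2)N 4/7 not
(2,3)N 3/5 not
(3,0)S 0/1 not
(3,2)N 3/4 satisfied
(3,3)S 0/3 not
Unsatisfied: (0,1), (0,3), (1,0), (1,1), (1,3), (2,1), (2,2), (2,3), (3,0), (3,3) — 10 in total.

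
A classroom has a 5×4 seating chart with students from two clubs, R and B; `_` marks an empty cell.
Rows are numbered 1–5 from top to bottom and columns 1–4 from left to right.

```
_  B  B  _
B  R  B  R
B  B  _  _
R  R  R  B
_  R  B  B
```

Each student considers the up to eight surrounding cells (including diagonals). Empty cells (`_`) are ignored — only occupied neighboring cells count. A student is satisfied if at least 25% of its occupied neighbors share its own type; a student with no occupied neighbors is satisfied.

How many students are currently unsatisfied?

2

Row 1: (1,2)B 3/4 ok · (1,3)B 2/4 ok
Row 2: (2,1)B 3/4 ok · (2,2)R 0/6 unhappy · (2,3)B 3/5 ok · (2,4)R 0/2 unhappy
Row 3: (3,1)B 2/5 ok · (3,2)B 3/7 ok
Row 4: (4,1)R 2/4 ok · (4,2)R 3/6 ok · (4,3)R 2/6 ok · (4,4)B 2/3 ok
Row 5: (5,2)R 3/4 ok · (5,3)B 2/5 ok · (5,4)B 2/3 ok
Unsatisfied: (2,2), (2,4) — 2 in total.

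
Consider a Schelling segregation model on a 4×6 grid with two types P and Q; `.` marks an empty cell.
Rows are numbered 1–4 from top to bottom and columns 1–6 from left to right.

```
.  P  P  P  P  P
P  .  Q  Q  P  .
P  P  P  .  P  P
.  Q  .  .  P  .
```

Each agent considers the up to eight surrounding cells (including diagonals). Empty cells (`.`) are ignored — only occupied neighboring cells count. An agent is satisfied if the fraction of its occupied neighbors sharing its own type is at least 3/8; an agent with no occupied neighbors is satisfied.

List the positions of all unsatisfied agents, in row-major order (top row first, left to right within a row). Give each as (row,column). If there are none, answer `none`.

(1,2)P 2/3 ok
(1,3)P 2/4 ok
(1,4)P 3/5 ok
(1,5)P 3/4 ok
(1,6)P 2/2 ok
(2,1)P 3/3 ok
(2,3)Q 1/6 unhappy
(2,4)Q 1/7 unhappy
(2,5)P 5/6 ok
(3,1)P 2/3 ok
(3,2)P 3/5 ok
(3,3)P 1/4 unhappy
(3,5)P 3/4 ok
(3,6)P 3/3 ok
(4,2)Q 0/3 unhappy
(4,5)P 2/2 ok

(2,3), (2,4), (3,3), (4,2)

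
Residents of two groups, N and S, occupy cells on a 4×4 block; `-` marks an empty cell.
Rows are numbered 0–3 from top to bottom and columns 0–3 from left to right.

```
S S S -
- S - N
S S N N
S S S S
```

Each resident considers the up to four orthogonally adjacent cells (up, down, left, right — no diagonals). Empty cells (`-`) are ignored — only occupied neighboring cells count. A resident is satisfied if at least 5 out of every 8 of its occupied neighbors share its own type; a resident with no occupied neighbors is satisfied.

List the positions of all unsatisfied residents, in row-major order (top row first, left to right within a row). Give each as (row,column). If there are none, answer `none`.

(0,0)S 1/1 ✓
(0,1)S 3/3 ✓
(0,2)S 1/1 ✓
(1,1)S 2/2 ✓
(1,3)N 1/1 ✓
(2,0)S 2/2 ✓
(2,1)S 3/4 ✓
(2,2)N 1/3 ✗
(2,3)N 2/3 ✓
(3,0)S 2/2 ✓
(3,1)S 3/3 ✓
(3,2)S 2/3 ✓
(3,3)S 1/2 ✗

(2,2), (3,3)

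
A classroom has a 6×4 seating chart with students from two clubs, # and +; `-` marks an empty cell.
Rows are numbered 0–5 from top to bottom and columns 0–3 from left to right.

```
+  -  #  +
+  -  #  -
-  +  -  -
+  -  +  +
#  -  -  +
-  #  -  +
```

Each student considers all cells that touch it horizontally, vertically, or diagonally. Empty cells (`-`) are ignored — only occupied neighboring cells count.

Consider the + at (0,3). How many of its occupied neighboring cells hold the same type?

Occupied neighbors of (0,3): (0,2)=#, (1,2)=#.
Same type (+): 0 of 2.

0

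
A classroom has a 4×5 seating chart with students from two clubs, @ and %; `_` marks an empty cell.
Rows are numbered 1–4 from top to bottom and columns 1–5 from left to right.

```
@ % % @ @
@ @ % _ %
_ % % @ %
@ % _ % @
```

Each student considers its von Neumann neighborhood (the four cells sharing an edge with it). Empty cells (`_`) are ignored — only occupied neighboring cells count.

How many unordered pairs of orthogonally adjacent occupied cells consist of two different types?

12

Scan each occupied cell's neighbors to the right and below so each pair is counted once.
From row 1: 4 unlike of 8 pairs (running 4/8).
From row 2: 2 unlike of 5 pairs (running 6/13).
From row 3: 4 unlike of 6 pairs (running 10/19).
From row 4: 2 unlike of 2 pairs (running 12/21).
Total adjacent occupied pairs: 21; unlike-type pairs: 12.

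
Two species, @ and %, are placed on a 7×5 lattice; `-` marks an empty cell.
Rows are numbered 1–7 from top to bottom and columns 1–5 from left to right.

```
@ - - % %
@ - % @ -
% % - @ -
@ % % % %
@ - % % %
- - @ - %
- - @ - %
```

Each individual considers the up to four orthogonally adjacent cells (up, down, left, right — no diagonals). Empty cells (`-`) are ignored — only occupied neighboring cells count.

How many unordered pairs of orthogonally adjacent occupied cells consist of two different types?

7

Scan each occupied cell's neighbors to the right and below so each pair is counted once.
Row 1: @(1,1)–@(2,1)= %(1,4)–%(1,5)= %(1,4)–@(2,4)≠  → 1/3 unlike.
Row 2: @(2,1)–%(3,1)≠ %(2,3)–@(2,4)≠ @(2,4)–@(3,4)=  → 2/3 unlike.
Row 3: %(3,1)–%(3,2)= %(3,1)–@(4,1)≠ %(3,2)–%(4,2)= @(3,4)–%(4,4)≠  → 2/4 unlike.
Row 4: @(4,1)–%(4,2)≠ @(4,1)–@(5,1)= %(4,2)–%(4,3)= %(4,3)–%(4,4)= %(4,3)–%(5,3)= %(4,4)–%(4,5)= %(4,4)–%(5,4)= %(4,5)–%(5,5)=  → 1/8 unlike.
Row 5: %(5,3)–%(5,4)= %(5,3)–@(6,3)≠ %(5,4)–%(5,5)= %(5,5)–%(6,5)=  → 1/4 unlike.
Row 6: @(6,3)–@(7,3)= %(6,5)–%(7,5)=  → 0/2 unlike.
Total adjacent occupied pairs: 24; unlike-type pairs: 7.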